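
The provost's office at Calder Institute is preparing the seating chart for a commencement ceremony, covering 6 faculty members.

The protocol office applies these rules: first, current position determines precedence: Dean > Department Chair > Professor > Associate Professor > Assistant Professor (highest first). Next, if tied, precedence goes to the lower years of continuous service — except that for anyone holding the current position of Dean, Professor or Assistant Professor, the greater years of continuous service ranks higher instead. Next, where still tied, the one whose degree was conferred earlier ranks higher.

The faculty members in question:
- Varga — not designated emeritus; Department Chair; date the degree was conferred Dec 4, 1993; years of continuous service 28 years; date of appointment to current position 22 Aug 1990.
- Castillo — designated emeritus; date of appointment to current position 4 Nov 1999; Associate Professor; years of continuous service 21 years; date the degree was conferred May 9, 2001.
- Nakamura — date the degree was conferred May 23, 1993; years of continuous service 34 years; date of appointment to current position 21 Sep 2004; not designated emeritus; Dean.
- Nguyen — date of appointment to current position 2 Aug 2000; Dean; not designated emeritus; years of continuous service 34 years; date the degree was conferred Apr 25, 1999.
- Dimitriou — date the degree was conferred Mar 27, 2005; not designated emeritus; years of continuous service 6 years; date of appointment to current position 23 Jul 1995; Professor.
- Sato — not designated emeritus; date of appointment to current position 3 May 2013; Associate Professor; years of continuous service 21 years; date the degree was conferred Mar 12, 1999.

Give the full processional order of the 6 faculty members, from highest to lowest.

By current position: Nakamura and Nguyen (Dean); then Varga (Department Chair); then Dimitriou (Professor); then Sato and Castillo (Associate Professor).
Nakamura and Nguyen both have years of continuous service 34 years, so the next rule applies.
Among Nakamura and Nguyen, by date the degree was conferred (earlier first): Nakamura (May 23, 1993) before Nguyen (Apr 25, 1999).
Sato and Castillo both have years of continuous service 21 years, so the next rule applies.
Among Sato and Castillo, by date the degree was conferred (earlier first): Sato (Mar 12, 1999) before Castillo (May 9, 2001).
Full order: Nakamura, Nguyen, Varga, Dimitriou, Sato, Castillo.

Nakamura, Nguyen, Varga, Dimitriou, Sato, Castillo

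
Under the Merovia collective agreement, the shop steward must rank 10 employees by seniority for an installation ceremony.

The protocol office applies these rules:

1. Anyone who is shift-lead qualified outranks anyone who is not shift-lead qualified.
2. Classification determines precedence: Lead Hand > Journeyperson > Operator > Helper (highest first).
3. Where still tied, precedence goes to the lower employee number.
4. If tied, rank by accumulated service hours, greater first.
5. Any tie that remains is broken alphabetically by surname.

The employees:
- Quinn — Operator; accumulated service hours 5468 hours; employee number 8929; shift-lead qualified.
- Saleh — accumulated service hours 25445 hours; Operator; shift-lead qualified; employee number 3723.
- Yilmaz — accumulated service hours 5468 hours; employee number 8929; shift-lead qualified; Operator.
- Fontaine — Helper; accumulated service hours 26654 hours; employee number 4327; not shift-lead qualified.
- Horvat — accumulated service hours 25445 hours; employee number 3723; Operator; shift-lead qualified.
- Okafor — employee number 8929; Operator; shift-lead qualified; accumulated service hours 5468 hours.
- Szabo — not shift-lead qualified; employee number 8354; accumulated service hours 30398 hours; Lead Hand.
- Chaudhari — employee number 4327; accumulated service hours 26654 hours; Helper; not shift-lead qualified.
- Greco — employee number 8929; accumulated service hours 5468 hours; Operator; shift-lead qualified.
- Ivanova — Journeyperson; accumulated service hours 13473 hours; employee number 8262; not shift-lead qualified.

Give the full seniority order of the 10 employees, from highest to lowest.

By the first rule: Horvat, Saleh, Greco, Okafor, Quinn and Yilmaz (each shift-lead qualified); then Szabo, Ivanova, Chaudhari and Fontaine (each not shift-lead qualified).
Horvat, Saleh, Greco, Okafor, Quinn and Yilmaz are each Operator, so the next rule applies.
Among Horvat, Saleh, Greco, Okafor, Quinn and Yilmaz, by employee number (lower first): Horvat and Saleh (3723) before Greco, Okafor, Quinn and Yilmaz (8929).
Horvat and Saleh both have accumulated service hours 25445 hours, so the next rule applies.
Among Horvat and Saleh, alphabetically by surname: Horvat before Saleh.
Greco, Okafor, Quinn and Yilmaz all have accumulated service hours 5468 hours, so the next rule applies.
Among Greco, Okafor, Quinn and Yilmaz, alphabetically by surname: Greco before Okafor before Quinn before Yilmaz.
Among Szabo, Ivanova, Chaudhari and Fontaine, by classification: Szabo (Lead Hand) before Ivanova (Journeyperson) before Chaudhari and Fontaine (Helper).
Chaudhari and Fontaine both have employee number 4327, so the next rule applies.
Chaudhari and Fontaine both have accumulated service hours 26654 hours, so the next rule applies.
Among Chaudhari and Fontaine, alphabetically by surname: Chaudhari before Fontaine.
Full order: Horvat, Saleh, Greco, Okafor, Quinn, Yilmaz, Szabo, Ivanova, Chaudhari, Fontaine.

Horvat, Saleh, Greco, Okafor, Quinn, Yilmaz, Szabo, Ivanova, Chaudhari, Fontaine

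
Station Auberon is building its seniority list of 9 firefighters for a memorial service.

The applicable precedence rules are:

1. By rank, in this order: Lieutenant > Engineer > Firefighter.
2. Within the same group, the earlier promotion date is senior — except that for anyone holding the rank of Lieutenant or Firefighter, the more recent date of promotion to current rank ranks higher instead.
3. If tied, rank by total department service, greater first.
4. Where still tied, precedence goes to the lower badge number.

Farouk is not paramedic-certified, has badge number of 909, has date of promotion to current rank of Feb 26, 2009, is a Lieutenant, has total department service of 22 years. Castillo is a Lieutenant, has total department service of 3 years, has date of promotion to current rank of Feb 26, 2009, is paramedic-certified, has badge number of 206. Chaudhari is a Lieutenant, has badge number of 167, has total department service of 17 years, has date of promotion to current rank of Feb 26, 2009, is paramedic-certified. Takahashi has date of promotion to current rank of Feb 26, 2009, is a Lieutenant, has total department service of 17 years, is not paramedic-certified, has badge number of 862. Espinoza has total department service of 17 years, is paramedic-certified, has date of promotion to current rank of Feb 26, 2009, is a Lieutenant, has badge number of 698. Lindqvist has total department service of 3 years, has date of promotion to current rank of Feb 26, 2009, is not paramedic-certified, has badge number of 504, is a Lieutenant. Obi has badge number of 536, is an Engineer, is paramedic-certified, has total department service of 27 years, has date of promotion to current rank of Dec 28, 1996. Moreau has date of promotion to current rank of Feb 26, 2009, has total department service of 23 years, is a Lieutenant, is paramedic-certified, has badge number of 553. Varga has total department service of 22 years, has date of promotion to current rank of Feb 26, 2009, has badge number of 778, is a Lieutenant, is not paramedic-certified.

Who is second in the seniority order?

By rank: Moreau, Varga, Farouk, Chaudhari, Espinoza, Takahashi, Castillo and Lindqvist (Lieutenant); then Obi (Engineer).
Moreau, Varga, Farouk, Chaudhari, Espinoza, Takahashi, Castillo and Lindqvist all have date of promotion to current rank Feb 26, 2009, so the next rule applies.
Among Moreau, Varga, Farouk, Chaudhari, Espinoza, Takahashi, Castillo and Lindqvist, by total department service (higher first): Moreau (23 years) before Varga and Farouk (22 years) before Chaudhari, Espinoza and Takahashi (17 years) before Castillo and Lindqvist (3 years).
Among Varga and Farouk, by badge number (lower first): Varga (778) before Farouk (909).
Among Chaudhari, Espinoza and Takahashi, by badge number (lower first): Chaudhari (167) before Espinoza (698) before Takahashi (862).
Among Castillo and Lindqvist, by badge number (lower first): Castillo (206) before Lindqvist (504).
Order: Moreau, Varga, Farouk, Chaudhari, Espinoza, Takahashi, Castillo, Lindqvist, Obi.

Varga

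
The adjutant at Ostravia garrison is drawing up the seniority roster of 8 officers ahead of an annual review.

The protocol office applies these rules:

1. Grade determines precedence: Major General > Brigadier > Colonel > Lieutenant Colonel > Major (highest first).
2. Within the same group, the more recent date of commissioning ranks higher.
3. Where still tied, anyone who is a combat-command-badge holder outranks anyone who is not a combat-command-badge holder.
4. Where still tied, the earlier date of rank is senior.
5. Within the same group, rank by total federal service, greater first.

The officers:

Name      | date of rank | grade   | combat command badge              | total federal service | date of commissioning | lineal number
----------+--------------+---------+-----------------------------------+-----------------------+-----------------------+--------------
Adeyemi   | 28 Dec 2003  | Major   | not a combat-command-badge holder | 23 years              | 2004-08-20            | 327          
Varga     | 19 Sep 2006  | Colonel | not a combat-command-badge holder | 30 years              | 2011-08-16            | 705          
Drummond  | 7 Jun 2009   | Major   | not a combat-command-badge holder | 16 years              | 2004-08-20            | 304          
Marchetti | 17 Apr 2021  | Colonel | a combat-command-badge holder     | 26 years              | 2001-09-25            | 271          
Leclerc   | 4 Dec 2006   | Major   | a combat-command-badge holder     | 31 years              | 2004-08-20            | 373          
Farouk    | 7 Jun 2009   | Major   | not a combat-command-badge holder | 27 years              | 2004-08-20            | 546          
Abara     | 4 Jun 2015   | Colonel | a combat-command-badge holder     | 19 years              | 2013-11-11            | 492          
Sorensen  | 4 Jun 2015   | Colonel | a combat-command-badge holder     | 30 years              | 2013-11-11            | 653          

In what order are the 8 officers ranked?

By grade: Sorensen, Abara, Varga and Marchetti (Colonel); then Leclerc, Adeyemi, Farouk and Drummond (Major).
Among Sorensen, Abara, Varga and Marchetti, by date of commissioning (later first): Sorensen and Abara (2013-11-11) before Varga (2011-08-16) before Marchetti (2001-09-25).
Sorensen and Abara are each a combat-command-badge holder, so the next rule applies.
Sorensen and Abara both have date of rank 4 Jun 2015, so the next rule applies.
Among Sorensen and Abara, by total federal service (higher first): Sorensen (30 years) before Abara (19 years).
Leclerc, Adeyemi, Farouk and Drummond all have date of commissioning 2004-08-20, so the next rule applies.
Among Leclerc, Adeyemi, Farouk and Drummond, a combat-command-badge holder before not a combat-command-badge holder: Leclerc (a combat-command-badge holder) before Adeyemi, Farouk and Drummond (not a combat-command-badge holder).
Among Adeyemi, Farouk and Drummond, by date of rank (earlier first): Adeyemi (28 Dec 2003) before Farouk and Drummond (7 Jun 2009).
Among Farouk and Drummond, by total federal service (higher first): Farouk (27 years) before Drummond (16 years).
Full order: Sorensen, Abara, Varga, Marchetti, Leclerc, Adeyemi, Farouk, Drummond.

Sorensen, Abara, Varga, Marchetti, Leclerc, Adeyemi, Farouk, Drummond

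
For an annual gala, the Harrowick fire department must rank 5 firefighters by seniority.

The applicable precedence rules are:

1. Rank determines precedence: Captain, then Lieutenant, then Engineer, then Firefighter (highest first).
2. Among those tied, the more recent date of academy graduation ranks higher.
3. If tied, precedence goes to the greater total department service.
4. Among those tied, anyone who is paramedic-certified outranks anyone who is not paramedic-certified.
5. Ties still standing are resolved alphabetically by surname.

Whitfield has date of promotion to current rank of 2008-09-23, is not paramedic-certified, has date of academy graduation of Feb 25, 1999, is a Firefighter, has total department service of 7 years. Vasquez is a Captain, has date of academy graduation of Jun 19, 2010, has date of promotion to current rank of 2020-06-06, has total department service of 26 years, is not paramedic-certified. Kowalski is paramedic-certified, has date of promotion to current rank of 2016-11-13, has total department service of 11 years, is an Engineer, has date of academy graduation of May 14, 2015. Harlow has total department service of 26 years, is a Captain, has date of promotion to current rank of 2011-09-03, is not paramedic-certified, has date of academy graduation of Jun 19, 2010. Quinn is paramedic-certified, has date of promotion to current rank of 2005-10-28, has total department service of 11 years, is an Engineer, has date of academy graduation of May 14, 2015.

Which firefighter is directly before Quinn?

By rank: Harlow and Vasquez (Captain); then Kowalski and Quinn (Engineer); then Whitfield (Firefighter).
Harlow and Vasquez both have date of academy graduation Jun 19, 2010, so the next rule applies.
Harlow and Vasquez both have total department service 26 years, so the next rule applies.
Harlow and Vasquez are each not paramedic-certified, so the next rule applies.
Among Harlow and Vasquez, alphabetically by surname: Harlow before Vasquez.
Kowalski and Quinn both have date of academy graduation May 14, 2015, so the next rule applies.
Kowalski and Quinn both have total department service 11 years, so the next rule applies.
Kowalski and Quinn are each paramedic-certified, so the next rule applies.
Among Kowalski and Quinn, alphabetically by surname: Kowalski before Quinn.
Order: Harlow, Vasquez, Kowalski, Quinn, Whitfield.

Kowalski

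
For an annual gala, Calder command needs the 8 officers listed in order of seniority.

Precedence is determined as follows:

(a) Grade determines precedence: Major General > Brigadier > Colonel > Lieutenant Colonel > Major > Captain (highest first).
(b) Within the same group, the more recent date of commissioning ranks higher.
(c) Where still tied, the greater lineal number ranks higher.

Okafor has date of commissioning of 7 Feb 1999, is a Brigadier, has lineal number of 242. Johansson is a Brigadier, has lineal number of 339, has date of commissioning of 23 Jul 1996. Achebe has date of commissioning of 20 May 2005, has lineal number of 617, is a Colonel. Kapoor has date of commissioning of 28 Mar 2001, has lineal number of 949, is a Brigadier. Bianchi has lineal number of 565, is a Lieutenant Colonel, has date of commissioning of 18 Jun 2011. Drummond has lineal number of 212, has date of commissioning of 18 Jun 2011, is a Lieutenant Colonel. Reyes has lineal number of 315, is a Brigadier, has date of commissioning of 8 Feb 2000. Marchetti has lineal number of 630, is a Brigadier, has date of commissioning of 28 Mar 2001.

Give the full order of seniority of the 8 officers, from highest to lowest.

By grade: Kapoor, Marchetti, Reyes, Okafor and Johansson (Brigadier); then Achebe (Colonel); then Bianchi and Drummond (Lieutenant Colonel).
Among Kapoor, Marchetti, Reyes, Okafor and Johansson, by date of commissioning (later first): Kapoor and Marchetti (28 Mar 2001) before Reyes (8 Feb 2000) before Okafor (7 Feb 1999) before Johansson (23 Jul 1996).
Among Kapoor and Marchetti, by lineal number (higher first): Kapoor (949) before Marchetti (630).
Bianchi and Drummond both have date of commissioning 18 Jun 2011, so the next rule applies.
Among Bianchi and Drummond, by lineal number (higher first): Bianchi (565) before Drummond (212).
Full order: Kapoor, Marchetti, Reyes, Okafor, Johansson, Achebe, Bianchi, Drummond.

Kapoor, Marchetti, Reyes, Okafor, Johansson, Achebe, Bianchi, Drummond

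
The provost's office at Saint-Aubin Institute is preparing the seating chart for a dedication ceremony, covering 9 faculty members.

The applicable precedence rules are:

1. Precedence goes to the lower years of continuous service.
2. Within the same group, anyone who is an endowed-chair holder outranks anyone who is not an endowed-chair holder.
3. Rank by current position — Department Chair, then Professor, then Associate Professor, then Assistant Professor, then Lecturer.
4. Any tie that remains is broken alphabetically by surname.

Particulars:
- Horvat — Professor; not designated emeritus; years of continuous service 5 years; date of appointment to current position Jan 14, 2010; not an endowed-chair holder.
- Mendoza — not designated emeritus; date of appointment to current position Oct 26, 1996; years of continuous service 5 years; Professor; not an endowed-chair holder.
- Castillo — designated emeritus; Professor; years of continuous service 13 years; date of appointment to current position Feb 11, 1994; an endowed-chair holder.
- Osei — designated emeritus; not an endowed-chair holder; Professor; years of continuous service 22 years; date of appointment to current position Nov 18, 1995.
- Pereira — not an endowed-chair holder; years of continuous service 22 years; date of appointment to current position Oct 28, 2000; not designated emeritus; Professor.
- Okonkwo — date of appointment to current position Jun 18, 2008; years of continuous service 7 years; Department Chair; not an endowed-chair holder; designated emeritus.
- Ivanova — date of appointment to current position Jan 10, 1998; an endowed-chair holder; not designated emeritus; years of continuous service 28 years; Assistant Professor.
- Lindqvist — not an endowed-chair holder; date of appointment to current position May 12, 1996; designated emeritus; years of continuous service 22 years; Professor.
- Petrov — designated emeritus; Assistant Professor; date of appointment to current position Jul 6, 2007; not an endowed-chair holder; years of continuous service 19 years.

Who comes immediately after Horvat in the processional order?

By years of continuous service (lower first): Horvat and Mendoza (both 5 years); then Okonkwo (7 years); then Castillo (13 years); then Petrov (19 years); then Lindqvist, Osei and Pereira (each 22 years); then Ivanova (28 years).
Horvat and Mendoza are each not an endowed-chair holder, so the next rule applies.
Horvat and Mendoza are each Professor, so the next rule applies.
Among Horvat and Mendoza, alphabetically by surname: Horvat before Mendoza.
Lindqvist, Osei and Pereira are each not an endowed-chair holder, so the next rule applies.
Lindqvist, Osei and Pereira are each Professor, so the next rule applies.
Among Lindqvist, Osei and Pereira, alphabetically by surname: Lindqvist before Osei before Pereira.
Order: Horvat, Mendoza, Okonkwo, Castillo, Petrov, Lindqvist, Osei, Pereira, Ivanova.

Mendoza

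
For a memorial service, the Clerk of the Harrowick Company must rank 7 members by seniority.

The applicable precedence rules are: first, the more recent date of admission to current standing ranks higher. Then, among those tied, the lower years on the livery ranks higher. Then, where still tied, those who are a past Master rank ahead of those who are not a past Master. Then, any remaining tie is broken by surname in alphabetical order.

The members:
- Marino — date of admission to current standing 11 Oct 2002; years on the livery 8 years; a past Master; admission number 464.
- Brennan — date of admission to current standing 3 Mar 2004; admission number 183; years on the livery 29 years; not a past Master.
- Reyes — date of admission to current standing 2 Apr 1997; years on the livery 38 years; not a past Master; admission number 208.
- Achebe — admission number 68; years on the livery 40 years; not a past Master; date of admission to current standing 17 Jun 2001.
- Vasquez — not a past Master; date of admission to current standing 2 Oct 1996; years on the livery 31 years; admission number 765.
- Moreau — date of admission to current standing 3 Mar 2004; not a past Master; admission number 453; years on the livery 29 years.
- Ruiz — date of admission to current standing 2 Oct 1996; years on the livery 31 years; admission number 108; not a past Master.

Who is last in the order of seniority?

By date of admission to current standing (later first): Brennan and Moreau (both 3 Mar 2004); then Marino (11 Oct 2002); then Achebe (17 Jun 2001); then Reyes (2 Apr 1997); then Ruiz and Vasquez (both 2 Oct 1996).
Brennan and Moreau both have years on the livery 29 years, so the next rule applies.
Brennan and Moreau are each not a past Master, so the next rule applies.
Among Brennan and Moreau, alphabetically by surname: Brennan before Moreau.
Ruiz and Vasquez both have years on the livery 31 years, so the next rule applies.
Ruiz and Vasquez are each not a past Master, so the next rule applies.
Among Ruiz and Vasquez, alphabetically by surname: Ruiz before Vasquez.
Order: Brennan, Moreau, Marino, Achebe, Reyes, Ruiz, Vasquez.

Vasquez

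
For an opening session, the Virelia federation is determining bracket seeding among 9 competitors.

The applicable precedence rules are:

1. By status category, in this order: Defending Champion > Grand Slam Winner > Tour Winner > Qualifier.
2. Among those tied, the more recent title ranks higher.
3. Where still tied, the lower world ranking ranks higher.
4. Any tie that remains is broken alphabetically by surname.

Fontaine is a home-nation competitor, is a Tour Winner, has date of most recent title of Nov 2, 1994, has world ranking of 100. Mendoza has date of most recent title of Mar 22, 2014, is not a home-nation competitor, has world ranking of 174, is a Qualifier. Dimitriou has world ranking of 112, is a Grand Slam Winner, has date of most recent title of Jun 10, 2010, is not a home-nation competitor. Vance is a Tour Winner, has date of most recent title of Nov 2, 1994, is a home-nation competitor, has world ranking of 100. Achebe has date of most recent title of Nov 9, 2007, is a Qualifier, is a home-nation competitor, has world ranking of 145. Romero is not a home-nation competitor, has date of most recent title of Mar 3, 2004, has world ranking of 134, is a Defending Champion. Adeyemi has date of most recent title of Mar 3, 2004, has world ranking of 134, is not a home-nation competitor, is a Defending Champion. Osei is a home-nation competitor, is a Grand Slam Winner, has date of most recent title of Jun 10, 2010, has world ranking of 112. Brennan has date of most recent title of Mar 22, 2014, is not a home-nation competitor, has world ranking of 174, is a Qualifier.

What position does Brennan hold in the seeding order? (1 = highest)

7

By status category: Adeyemi and Romero (Defending Champion); then Dimitriou and Osei (Grand Slam Winner); then Fontaine and Vance (Tour Winner); then Brennan, Mendoza and Achebe (Qualifier).
Adeyemi and Romero both have date of most recent title Mar 3, 2004, so the next rule applies.
Adeyemi and Romero both have world ranking 134, so the next rule applies.
Among Adeyemi and Romero, alphabetically by surname: Adeyemi before Romero.
Dimitriou and Osei both have date of most recent title Jun 10, 2010, so the next rule applies.
Dimitriou and Osei both have world ranking 112, so the next rule applies.
Among Dimitriou and Osei, alphabetically by surname: Dimitriou before Osei.
Fontaine and Vance both have date of most recent title Nov 2, 1994, so the next rule applies.
Fontaine and Vance both have world ranking 100, so the next rule applies.
Among Fontaine and Vance, alphabetically by surname: Fontaine before Vance.
Among Brennan, Mendoza and Achebe, by date of most recent title (later first): Brennan and Mendoza (Mar 22, 2014) before Achebe (Nov 9, 2007).
Brennan and Mendoza both have world ranking 174, so the next rule applies.
Among Brennan and Mendoza, alphabetically by surname: Brennan before Mendoza.
Order: Adeyemi, Romero, Dimitriou, Osei, Fontaine, Vance, Brennan, Mendoza, Achebe. So position 7.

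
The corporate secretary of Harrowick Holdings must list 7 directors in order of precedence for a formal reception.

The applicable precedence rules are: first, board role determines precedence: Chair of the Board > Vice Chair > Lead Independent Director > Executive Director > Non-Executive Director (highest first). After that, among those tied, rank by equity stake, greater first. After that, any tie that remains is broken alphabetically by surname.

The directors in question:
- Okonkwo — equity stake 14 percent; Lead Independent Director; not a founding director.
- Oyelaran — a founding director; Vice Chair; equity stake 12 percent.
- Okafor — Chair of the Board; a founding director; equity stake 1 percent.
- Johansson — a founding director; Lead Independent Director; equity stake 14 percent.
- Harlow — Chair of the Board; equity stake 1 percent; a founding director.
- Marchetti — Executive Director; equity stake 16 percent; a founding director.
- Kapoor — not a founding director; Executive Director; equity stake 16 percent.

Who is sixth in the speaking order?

By board role: Harlow and Okafor (Chair of the Board); then Oyelaran (Vice Chair); then Johansson and Okonkwo (Lead Independent Director); then Kapoor and Marchetti (Executive Director).
Harlow and Okafor both have equity stake 1 percent, so the next rule applies.
Among Harlow and Okafor, alphabetically by surname: Harlow before Okafor.
Johansson and Okonkwo both have equity stake 14 percent, so the next rule applies.
Among Johansson and Okonkwo, alphabetically by surname: Johansson before Okonkwo.
Kapoor and Marchetti both have equity stake 16 percent, so the next rule applies.
Among Kapoor and Marchetti, alphabetically by surname: Kapoor before Marchetti.
Order: Harlow, Okafor, Oyelaran, Johansson, Okonkwo, Kapoor, Marchetti.

Kapoor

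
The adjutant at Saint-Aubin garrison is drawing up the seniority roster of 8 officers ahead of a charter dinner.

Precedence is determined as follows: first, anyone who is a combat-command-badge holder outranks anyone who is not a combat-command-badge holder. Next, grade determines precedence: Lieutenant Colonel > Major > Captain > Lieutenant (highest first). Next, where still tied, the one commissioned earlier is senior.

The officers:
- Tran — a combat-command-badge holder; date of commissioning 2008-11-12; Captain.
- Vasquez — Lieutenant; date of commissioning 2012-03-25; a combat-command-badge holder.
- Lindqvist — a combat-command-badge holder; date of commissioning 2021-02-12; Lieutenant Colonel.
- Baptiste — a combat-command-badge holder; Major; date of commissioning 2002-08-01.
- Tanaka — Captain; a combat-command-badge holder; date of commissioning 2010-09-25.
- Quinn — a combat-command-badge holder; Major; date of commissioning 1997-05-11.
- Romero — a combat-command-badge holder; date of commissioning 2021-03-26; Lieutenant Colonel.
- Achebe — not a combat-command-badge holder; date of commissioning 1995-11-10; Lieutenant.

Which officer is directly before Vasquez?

By the first rule: Lindqvist, Romero, Quinn, Baptiste, Tran, Tanaka and Vasquez (each a combat-command-badge holder); then Achebe (not a combat-command-badge holder).
Among Lindqvist, Romero, Quinn, Baptiste, Tran, Tanaka and Vasquez, by grade: Lindqvist and Romero (Lieutenant Colonel) before Quinn and Baptiste (Major) before Tran and Tanaka (Captain) before Vasquez (Lieutenant).
Among Lindqvist and Romero, by date of commissioning (earlier first): Lindqvist (2021-02-12) before Romero (2021-03-26).
Among Quinn and Baptiste, by date of commissioning (earlier first): Quinn (1997-05-11) before Baptiste (2002-08-01).
Among Tran and Tanaka, by date of commissioning (earlier first): Tran (2008-11-12) before Tanaka (2010-09-25).
Order: Lindqvist, Romero, Quinn, Baptiste, Tran, Tanaka, Vasquez, Achebe.

Tanaka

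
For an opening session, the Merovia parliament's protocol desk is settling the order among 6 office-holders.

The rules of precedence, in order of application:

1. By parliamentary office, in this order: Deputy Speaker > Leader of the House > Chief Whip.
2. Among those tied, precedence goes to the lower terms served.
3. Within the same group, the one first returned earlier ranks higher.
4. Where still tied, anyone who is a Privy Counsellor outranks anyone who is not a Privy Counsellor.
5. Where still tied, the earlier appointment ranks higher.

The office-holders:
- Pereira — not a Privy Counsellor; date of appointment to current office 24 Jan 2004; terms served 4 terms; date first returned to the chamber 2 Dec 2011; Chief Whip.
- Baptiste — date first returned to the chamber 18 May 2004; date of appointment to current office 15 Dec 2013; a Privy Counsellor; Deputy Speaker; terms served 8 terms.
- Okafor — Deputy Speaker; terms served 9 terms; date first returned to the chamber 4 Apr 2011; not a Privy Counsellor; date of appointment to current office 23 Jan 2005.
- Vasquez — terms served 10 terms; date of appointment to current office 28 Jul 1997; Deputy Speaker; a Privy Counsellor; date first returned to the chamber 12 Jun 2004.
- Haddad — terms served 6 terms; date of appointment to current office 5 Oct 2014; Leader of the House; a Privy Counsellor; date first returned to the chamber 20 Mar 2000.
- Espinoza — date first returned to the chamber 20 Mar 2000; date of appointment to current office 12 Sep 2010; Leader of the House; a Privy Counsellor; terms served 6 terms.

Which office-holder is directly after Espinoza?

Haddad

By parliamentary office: Baptiste, Okafor and Vasquez (Deputy Speaker); then Espinoza and Haddad (Leader of the House); then Pereira (Chief Whip).
Among Baptiste, Okafor and Vasquez, by terms served (lower first): Baptiste (8 terms) before Okafor (9 terms) before Vasquez (10 terms).
Espinoza and Haddad both have terms served 6 terms, so the next rule applies.
Espinoza and Haddad both have date first returned to the chamber 20 Mar 2000, so the next rule applies.
Espinoza and Haddad are each a Privy Counsellor, so the next rule applies.
Among Espinoza and Haddad, by date of appointment to current office (earlier first): Espinoza (12 Sep 2010) before Haddad (5 Oct 2014).
Order: Baptiste, Okafor, Vasquez, Espinoza, Haddad, Pereira.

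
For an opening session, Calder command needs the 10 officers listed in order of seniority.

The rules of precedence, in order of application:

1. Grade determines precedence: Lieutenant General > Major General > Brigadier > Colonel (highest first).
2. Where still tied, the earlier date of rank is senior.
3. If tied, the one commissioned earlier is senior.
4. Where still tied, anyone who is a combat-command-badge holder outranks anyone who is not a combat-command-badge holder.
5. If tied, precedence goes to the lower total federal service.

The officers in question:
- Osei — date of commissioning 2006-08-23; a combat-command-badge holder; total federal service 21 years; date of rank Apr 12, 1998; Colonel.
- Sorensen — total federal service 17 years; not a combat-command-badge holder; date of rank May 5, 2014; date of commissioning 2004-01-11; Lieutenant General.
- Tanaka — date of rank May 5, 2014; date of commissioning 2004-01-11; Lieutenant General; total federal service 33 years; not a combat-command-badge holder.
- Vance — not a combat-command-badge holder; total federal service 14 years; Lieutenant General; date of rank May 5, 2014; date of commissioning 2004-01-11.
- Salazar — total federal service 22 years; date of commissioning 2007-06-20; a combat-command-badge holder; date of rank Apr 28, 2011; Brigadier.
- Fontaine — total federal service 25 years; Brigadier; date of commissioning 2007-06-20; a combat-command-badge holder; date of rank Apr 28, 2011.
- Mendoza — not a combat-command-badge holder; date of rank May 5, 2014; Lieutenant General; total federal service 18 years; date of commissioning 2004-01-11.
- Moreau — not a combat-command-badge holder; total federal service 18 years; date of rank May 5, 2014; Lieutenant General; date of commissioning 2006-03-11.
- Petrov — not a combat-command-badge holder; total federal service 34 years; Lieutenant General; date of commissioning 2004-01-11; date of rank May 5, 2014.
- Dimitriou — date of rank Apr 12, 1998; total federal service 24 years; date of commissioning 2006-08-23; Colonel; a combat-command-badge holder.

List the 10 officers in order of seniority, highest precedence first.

By grade: Vance, Sorensen, Mendoza, Tanaka, Petrov and Moreau (Lieutenant General); then Salazar and Fontaine (Brigadier); then Osei and Dimitriou (Colonel).
Vance, Sorensen, Mendoza, Tanaka, Petrov and Moreau all have date of rank May 5, 2014, so the next rule applies.
Among Vance, Sorensen, Mendoza, Tanaka, Petrov and Moreau, by date of commissioning (earlier first): Vance, Sorensen, Mendoza, Tanaka and Petrov (2004-01-11) before Moreau (2006-03-11).
Vance, Sorensen, Mendoza, Tanaka and Petrov are each not a combat-command-badge holder, so the next rule applies.
Among Vance, Sorensen, Mendoza, Tanaka and Petrov, by total federal service (lower first): Vance (14 years) before Sorensen (17 years) before Mendoza (18 years) before Tanaka (33 years) before Petrov (34 years).
Salazar and Fontaine both have date of rank Apr 28, 2011, so the next rule applies.
Salazar and Fontaine both have date of commissioning 2007-06-20, so the next rule applies.
Salazar and Fontaine are each a combat-command-badge holder, so the next rule applies.
Among Salazar and Fontaine, by total federal service (lower first): Salazar (22 years) before Fontaine (25 years).
Osei and Dimitriou both have date of rank Apr 12, 1998, so the next rule applies.
Osei and Dimitriou both have date of commissioning 2006-08-23, so the next rule applies.
Osei and Dimitriou are each a combat-command-badge holder, so the next rule applies.
Among Osei and Dimitriou, by total federal service (lower first): Osei (21 years) before Dimitriou (24 years).
Full order: Vance, Sorensen, Mendoza, Tanaka, Petrov, Moreau, Salazar, Fontaine, Osei, Dimitriou.

Vance, Sorensen, Mendoza, Tanaka, Petrov, Moreau, Salazar, Fontaine, Osei, Dimitriou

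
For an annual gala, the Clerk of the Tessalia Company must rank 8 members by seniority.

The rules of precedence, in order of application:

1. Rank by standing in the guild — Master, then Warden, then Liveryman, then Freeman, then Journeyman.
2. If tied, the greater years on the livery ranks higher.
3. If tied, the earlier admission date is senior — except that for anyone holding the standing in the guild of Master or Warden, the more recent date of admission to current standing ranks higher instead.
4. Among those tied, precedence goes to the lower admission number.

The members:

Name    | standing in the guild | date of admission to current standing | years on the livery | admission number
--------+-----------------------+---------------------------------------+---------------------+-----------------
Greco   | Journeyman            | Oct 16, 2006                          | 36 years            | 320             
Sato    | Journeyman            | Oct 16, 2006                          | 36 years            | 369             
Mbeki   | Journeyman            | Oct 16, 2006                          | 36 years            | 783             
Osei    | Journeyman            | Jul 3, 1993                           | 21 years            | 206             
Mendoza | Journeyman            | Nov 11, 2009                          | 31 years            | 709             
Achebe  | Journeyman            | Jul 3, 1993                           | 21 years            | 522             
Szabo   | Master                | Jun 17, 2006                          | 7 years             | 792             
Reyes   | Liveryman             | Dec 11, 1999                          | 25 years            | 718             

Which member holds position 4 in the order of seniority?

Sato

By standing in the guild: Szabo (Master); then Reyes (Liveryman); then Greco, Sato, Mbeki, Mendoza, Osei and Achebe (Journeyman).
Among Greco, Sato, Mbeki, Mendoza, Osei and Achebe, by years on the livery (higher first): Greco, Sato and Mbeki (36 years) before Mendoza (31 years) before Osei and Achebe (21 years).
Greco, Sato and Mbeki all have date of admission to current standing Oct 16, 2006, so the next rule applies.
Among Greco, Sato and Mbeki, by admission number (lower first): Greco (320) before Sato (369) before Mbeki (783).
Osei and Achebe both have date of admission to current standing Jul 3, 1993, so the next rule applies.
Among Osei and Achebe, by admission number (lower first): Osei (206) before Achebe (522).
Order: Szabo, Reyes, Greco, Sato, Mbeki, Mendoza, Osei, Achebe.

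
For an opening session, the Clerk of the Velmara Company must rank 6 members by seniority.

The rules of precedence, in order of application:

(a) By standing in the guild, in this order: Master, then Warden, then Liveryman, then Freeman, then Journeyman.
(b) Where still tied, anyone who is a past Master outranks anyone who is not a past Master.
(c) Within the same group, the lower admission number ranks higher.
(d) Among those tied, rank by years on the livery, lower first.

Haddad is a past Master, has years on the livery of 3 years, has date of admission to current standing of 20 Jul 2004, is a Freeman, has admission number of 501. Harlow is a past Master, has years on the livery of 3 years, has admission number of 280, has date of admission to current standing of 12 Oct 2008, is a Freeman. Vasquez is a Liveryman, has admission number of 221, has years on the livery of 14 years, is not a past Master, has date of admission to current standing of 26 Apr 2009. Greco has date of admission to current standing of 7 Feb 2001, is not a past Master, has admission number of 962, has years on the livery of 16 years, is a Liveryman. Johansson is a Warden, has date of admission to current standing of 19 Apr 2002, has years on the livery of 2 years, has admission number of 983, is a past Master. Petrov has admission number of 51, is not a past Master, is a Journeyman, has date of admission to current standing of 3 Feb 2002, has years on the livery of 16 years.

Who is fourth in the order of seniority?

By standing in the guild: Johansson (Warden); then Vasquez and Greco (Liveryman); then Harlow and Haddad (Freeman); then Petrov (Journeyman).
Vasquez and Greco are each not a past Master, so the next rule applies.
Among Vasquez and Greco, by admission number (lower first): Vasquez (221) before Greco (962).
Harlow and Haddad are each a past Master, so the next rule applies.
Among Harlow and Haddad, by admission number (lower first): Harlow (280) before Haddad (501).
Order: Johansson, Vasquez, Greco, Harlow, Haddad, Petrov.

Harlow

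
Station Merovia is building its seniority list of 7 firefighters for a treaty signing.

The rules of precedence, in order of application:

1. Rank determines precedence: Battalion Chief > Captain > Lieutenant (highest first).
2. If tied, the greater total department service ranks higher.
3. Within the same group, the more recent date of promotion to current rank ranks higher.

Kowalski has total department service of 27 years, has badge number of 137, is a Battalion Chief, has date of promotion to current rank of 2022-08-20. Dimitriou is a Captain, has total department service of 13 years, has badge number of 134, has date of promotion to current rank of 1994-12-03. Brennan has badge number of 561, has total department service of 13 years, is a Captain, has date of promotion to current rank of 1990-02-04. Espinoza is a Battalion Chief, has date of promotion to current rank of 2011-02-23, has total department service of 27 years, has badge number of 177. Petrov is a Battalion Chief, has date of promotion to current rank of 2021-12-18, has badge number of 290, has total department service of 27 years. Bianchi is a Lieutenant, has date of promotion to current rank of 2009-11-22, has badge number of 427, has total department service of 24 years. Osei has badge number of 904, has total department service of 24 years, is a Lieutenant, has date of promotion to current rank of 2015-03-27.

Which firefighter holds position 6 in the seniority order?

Osei

By rank: Kowalski, Petrov and Espinoza (Battalion Chief); then Dimitriou and Brennan (Captain); then Osei and Bianchi (Lieutenant).
Kowalski, Petrov and Espinoza all have total department service 27 years, so the next rule applies.
Among Kowalski, Petrov and Espinoza, by date of promotion to current rank (later first): Kowalski (2022-08-20) before Petrov (2021-12-18) before Espinoza (2011-02-23).
Dimitriou and Brennan both have total department service 13 years, so the next rule applies.
Among Dimitriou and Brennan, by date of promotion to current rank (later first): Dimitriou (1994-12-03) before Brennan (1990-02-04).
Osei and Bianchi both have total department service 24 years, so the next rule applies.
Among Osei and Bianchi, by date of promotion to current rank (later first): Osei (2015-03-27) before Bianchi (2009-11-22).
Order: Kowalski, Petrov, Espinoza, Dimitriou, Brennan, Osei, Bianchi.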